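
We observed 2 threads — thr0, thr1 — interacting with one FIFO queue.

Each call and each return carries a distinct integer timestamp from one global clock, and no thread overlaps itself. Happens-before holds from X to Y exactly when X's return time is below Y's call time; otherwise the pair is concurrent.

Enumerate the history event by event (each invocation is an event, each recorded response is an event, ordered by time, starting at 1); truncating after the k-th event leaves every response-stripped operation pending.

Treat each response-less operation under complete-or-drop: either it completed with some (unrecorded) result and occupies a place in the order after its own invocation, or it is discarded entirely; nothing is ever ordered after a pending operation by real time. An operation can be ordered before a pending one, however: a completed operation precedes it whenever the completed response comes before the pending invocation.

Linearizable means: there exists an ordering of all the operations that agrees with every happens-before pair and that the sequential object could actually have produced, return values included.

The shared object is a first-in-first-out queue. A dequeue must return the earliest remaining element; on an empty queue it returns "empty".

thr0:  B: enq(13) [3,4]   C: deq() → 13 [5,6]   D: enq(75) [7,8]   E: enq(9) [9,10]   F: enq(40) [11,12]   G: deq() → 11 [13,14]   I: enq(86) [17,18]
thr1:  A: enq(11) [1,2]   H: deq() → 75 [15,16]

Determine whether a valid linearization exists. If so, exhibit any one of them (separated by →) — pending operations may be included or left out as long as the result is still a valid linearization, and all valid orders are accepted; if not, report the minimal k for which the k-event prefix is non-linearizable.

cut after 5 events: linearizable; cut after 6 events (C responds, time 6): not linearizable
exactly one order of the 3 completed ops respects real time; the FIFO queue replay fails
take A, B, C: step 3 already fails, because C deq() → 13 cannot occur there

not linearizable — minimal violating prefix: 6 events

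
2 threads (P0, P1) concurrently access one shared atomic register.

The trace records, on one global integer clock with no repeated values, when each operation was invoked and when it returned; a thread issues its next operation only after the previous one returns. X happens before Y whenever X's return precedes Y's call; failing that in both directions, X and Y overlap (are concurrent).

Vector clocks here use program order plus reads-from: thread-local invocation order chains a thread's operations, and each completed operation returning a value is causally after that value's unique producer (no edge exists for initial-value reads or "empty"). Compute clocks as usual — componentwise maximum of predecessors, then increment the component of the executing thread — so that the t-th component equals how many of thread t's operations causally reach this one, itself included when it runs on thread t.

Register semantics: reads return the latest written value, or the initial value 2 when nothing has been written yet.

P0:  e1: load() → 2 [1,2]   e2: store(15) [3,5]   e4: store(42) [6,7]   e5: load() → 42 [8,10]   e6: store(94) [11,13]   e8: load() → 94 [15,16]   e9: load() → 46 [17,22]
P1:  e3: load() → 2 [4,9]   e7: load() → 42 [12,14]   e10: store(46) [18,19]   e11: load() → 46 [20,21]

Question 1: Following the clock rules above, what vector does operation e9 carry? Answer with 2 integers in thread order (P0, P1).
root op e3, invoked 4: fresh clock plus P1's own tick → (0, 1)
root op e1, invoked 1: fresh clock plus P0's own tick → (1, 0)
from VC(e1)=(1, 0), e2 (invoked 3) maxes components and bumps P0 → (2, 0)
from VC(e2)=(2, 0), e4 (invoked 6) maxes components and bumps P0 → (3, 0)
from VC(e4)=(3, 0), e5 (invoked 8) maxes components and bumps P0 → (4, 0)
from VC(e3)=(0, 1), VC(e4)=(3, 0), e7 (invoked 12) maxes components and bumps P1 → (3, 2)
from VC(e5)=(4, 0), e6 (invoked 11) maxes components and bumps P0 → (5, 0)
from VC(e7)=(3, 2), e10 (invoked 18) maxes components and bumps P1 → (3, 3)
from VC(e6)=(5, 0), e8 (invoked 15) maxes components and bumps P0 → (6, 0)
from VC(e10)=(3, 3), e11 (invoked 20) maxes components and bumps P1 → (3, 4)
from VC(e8)=(6, 0), VC(e10)=(3, 3), e9 (invoked 17) maxes components and bumps P0 → (7, 3)
target: VC(e9) = (7, 3)

(7, 3)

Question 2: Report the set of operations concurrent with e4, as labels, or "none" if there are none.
e4 spans [6,7]; an op avoiding the whole window 6..7 is ordered, any other is concurrent
e1 [1,2]: before
e2 [3,5]: before
e3 [4,9]: concurrent
e5 [8,10]: after
e6 [11,13]: after
e7 [12,14]: after
e8 [15,16]: after
e9 [17,22]: after
e10 [18,19]: after
e11 [20,21]: after

e3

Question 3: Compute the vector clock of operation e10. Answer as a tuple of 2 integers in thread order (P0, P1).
no predecessors for e3 (invoked 4): P1 increments from zero → (0, 1)
no predecessors for e1 (invoked 1): P0 increments from zero → (1, 0)
invoked at 3, e2 merges VC(e1)=(1, 0) and bumps P0's slot → (2, 0)
invoked at 6, e4 merges VC(e2)=(2, 0) and bumps P0's slot → (3, 0)
invoked at 8, e5 merges VC(e4)=(3, 0) and bumps P0's slot → (4, 0)
invoked at 12, e7 merges VC(e3)=(0, 1), VC(e4)=(3, 0) and bumps P1's slot → (3, 2)
invoked at 11, e6 merges VC(e5)=(4, 0) and bumps P0's slot → (5, 0)
invoked at 18, e10 merges VC(e7)=(3, 2) and bumps P1's slot → (3, 3)
invoked at 15, e8 merges VC(e6)=(5, 0) and bumps P0's slot → (6, 0)
invoked at 20, e11 merges VC(e10)=(3, 3) and bumps P1's slot → (3, 4)
invoked at 17, e9 merges VC(e8)=(6, 0), VC(e10)=(3, 3) and bumps P0's slot → (7, 3)
target: VC(e10) = (3, 3)

(3, 3)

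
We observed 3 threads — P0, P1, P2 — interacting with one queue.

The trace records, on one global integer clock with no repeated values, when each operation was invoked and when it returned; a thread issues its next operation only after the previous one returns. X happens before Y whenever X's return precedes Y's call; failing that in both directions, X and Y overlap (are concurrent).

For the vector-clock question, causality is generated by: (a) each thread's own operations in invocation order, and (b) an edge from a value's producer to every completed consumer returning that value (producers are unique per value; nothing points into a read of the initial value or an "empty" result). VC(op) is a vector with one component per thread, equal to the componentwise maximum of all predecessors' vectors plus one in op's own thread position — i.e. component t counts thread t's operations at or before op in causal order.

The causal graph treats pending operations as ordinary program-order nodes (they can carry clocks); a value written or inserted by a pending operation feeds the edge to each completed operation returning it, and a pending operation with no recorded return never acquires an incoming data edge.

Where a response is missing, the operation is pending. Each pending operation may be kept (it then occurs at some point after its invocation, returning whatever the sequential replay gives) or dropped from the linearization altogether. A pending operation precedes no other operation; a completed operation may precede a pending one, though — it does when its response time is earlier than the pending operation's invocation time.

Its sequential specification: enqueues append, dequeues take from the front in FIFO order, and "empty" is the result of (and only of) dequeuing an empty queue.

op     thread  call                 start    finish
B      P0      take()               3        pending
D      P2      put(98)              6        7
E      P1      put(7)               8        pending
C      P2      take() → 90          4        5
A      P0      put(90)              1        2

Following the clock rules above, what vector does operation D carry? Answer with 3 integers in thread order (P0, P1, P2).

root op E, invoked 8: fresh clock plus P1's own tick → (0, 1, 0)
root op A, invoked 1: fresh clock plus P0's own tick → (1, 0, 0)
from VC(A)=(1, 0, 0), C (invoked 4) maxes components and bumps P2 → (1, 0, 1)
from VC(A)=(1, 0, 0), B (invoked 3) maxes components and bumps P0 → (2, 0, 0)
from VC(C)=(1, 0, 1), D (invoked 6) maxes components and bumps P2 → (1, 0, 2)
target: VC(D) = (1, 0, 2)

(1, 0, 2)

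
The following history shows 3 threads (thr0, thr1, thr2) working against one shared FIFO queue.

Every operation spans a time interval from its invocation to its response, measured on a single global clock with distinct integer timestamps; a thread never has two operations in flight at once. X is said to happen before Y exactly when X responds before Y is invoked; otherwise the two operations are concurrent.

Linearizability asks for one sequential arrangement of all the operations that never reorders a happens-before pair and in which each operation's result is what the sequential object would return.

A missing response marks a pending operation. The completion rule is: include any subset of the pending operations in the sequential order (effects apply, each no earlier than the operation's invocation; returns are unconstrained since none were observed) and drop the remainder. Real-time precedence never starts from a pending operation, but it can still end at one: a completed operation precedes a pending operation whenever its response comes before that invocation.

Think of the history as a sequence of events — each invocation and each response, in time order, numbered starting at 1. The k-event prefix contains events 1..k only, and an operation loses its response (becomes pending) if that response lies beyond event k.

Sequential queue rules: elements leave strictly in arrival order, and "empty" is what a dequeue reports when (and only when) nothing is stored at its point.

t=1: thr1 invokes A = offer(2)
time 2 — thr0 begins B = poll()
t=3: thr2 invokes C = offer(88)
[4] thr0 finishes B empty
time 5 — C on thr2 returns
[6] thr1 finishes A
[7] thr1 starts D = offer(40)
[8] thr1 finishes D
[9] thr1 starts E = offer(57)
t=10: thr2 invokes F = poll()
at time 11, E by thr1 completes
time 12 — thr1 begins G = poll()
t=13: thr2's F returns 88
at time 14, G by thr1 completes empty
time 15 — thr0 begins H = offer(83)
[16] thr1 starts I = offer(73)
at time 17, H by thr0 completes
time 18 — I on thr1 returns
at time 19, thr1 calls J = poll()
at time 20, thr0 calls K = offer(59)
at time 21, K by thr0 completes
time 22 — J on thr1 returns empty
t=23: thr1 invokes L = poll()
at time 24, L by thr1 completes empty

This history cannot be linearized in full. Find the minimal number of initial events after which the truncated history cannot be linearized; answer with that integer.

14

events 1..13 are still linearizable — one witness is B, A, C, D, E, G, F:
1. B poll() → empty, leaving queue <>
2. A offer(2), leaving queue <2>
3. C offer(88), leaving queue <2,88>
4. D offer(40), leaving queue <2,88,40>
5. E offer(57), leaving queue <2,88,40,57>
6. G poll() (pending, included), leaving queue <88,40,57>
7. F poll() → 88, leaving queue <40,57>
at event 14 (G's time-14 response) nothing linearizes any more
sample order A, B, C, D, E, F, G stalls at step 2 — B poll() → empty has no legal effect
sample order A, B, C, D, E, G, F stalls at step 2 — B poll() → empty has no legal effect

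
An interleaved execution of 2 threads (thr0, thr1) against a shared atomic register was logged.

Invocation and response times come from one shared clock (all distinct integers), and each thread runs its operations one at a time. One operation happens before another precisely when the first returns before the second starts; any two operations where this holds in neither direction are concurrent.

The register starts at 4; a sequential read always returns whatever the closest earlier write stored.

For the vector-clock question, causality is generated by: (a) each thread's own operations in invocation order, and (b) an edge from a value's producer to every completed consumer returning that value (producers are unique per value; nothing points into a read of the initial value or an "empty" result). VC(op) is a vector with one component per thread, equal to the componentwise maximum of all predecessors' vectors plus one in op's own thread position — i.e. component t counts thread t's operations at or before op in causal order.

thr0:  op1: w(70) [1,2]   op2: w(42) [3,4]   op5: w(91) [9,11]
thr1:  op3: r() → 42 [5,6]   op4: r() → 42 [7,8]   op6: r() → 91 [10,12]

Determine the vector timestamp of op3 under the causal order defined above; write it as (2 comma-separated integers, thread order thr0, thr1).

(2, 1)

no predecessors for op1 (invoked 1): thr0 increments from zero → (1, 0)
from VC(op1)=(1, 0), op2 (invoked 3) maxes components and bumps thr0 → (2, 0)
from VC(op2)=(2, 0), op3 (invoked 5) maxes components and bumps thr1 → (2, 1)
from VC(op2)=(2, 0), op5 (invoked 9) maxes components and bumps thr0 → (3, 0)
from VC(op2)=(2, 0), VC(op3)=(2, 1), op4 (invoked 7) maxes components and bumps thr1 → (2, 2)
from VC(op4)=(2, 2), VC(op5)=(3, 0), op6 (invoked 10) maxes components and bumps thr1 → (3, 3)
target: VC(op3) = (2, 1)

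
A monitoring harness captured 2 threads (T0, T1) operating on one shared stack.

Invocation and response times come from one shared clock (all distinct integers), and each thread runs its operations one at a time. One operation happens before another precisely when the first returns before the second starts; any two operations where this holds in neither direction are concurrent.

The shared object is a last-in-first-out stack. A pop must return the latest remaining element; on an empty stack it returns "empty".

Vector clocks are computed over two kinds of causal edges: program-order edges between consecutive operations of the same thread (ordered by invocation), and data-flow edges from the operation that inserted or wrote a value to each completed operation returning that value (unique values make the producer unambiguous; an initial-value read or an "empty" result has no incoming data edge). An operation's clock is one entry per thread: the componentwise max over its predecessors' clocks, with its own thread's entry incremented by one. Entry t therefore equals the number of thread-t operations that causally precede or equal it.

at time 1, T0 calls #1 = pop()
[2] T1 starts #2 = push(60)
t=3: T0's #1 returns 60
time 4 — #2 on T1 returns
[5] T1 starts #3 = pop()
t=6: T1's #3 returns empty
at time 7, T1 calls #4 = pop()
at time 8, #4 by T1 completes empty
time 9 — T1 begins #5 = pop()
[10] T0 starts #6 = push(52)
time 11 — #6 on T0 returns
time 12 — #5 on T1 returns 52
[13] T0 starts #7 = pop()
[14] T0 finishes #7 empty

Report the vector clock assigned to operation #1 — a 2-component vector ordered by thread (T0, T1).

(1, 1)

root op #2, invoked 2: fresh clock plus T1's own tick → (0, 1)
VC(#3, invoked at 5): max of VC(#2)=(0, 1), then +1 on thread T1 → (0, 2)
VC(#1, invoked at 1): max of VC(#2)=(0, 1), then +1 on thread T0 → (1, 1)
VC(#4, invoked at 7): max of VC(#3)=(0, 2), then +1 on thread T1 → (0, 3)
VC(#6, invoked at 10): max of VC(#1)=(1, 1), then +1 on thread T0 → (2, 1)
VC(#7, invoked at 13): max of VC(#6)=(2, 1), then +1 on thread T0 → (3, 1)
VC(#5, invoked at 9): max of VC(#4)=(0, 3), VC(#6)=(2, 1), then +1 on thread T1 → (2, 4)
target: VC(#1) = (1, 1)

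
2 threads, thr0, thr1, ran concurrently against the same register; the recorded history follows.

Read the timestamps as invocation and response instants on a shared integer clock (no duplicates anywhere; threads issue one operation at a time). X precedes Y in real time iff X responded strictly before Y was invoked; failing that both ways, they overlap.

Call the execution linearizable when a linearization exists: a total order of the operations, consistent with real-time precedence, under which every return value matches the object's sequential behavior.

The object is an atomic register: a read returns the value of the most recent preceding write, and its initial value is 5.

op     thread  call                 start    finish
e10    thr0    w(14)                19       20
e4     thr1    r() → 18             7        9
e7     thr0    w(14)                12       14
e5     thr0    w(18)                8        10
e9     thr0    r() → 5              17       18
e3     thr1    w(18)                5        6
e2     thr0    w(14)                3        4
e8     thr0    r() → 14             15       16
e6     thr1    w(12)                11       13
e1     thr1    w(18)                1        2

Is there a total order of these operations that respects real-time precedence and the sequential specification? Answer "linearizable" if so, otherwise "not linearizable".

through event 17 a valid linearization exists; event 18 (e9 responding at time 18) ends that
4 orders of the 9 completed register ops respect real time; none is legal
e.g. e1, e2, e3, e4, e5, e6, e7, e8, e9: illegal at step 9, since e9 r() → 5 cannot apply there
e.g. e1, e2, e3, e4, e5, e7, e6, e8, e9: illegal at step 8, since e8 r() → 14 cannot apply there

not linearizable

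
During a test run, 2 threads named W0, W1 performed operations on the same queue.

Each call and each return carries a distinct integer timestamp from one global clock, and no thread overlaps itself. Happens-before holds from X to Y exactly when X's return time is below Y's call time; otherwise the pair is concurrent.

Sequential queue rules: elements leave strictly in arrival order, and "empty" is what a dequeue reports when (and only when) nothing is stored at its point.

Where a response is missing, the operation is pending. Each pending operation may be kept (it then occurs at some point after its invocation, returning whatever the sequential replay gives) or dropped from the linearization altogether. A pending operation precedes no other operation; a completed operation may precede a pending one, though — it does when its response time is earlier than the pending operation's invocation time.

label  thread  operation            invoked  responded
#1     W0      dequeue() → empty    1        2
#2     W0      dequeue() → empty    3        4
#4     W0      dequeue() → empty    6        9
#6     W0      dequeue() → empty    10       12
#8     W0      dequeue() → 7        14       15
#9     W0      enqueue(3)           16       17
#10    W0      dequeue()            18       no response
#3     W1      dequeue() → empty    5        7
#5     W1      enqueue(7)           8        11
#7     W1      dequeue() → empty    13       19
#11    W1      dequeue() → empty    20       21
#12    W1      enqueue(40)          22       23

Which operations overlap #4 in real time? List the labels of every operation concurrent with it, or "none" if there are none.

#3, #5

#4 spans [6,9]: anything still running between times 6 and 9 counts as concurrent
#1 [1,2]: before
#2 [3,4]: before
#3 [5,7]: concurrent
#5 [8,11]: concurrent
#6 [10,12]: after
#7 [13,19]: after
#8 [14,15]: after
#9 [16,17]: after
#10 [18,…): after
#11 [20,21]: after
#12 [22,23]: after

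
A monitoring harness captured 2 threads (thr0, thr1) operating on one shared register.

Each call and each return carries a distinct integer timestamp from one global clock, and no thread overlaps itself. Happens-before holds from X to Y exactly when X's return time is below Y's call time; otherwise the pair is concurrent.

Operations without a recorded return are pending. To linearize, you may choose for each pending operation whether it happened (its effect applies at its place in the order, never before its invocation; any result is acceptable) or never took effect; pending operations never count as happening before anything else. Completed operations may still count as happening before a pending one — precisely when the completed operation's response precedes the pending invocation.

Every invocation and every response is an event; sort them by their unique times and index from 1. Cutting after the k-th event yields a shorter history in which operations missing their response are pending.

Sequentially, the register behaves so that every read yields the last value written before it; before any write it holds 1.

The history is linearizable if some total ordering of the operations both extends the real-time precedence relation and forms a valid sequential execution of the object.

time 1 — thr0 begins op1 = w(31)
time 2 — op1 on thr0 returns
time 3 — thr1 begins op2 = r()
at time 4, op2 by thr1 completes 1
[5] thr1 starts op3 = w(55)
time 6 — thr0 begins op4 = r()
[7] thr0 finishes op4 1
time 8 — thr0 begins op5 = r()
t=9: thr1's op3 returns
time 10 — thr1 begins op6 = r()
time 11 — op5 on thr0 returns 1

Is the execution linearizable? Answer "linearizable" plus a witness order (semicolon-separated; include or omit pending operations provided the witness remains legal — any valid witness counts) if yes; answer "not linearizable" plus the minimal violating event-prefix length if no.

prefix check: 1..3 passes, 1..4 fails once op2's time-4 response joins
the completed operations (2 total) allow one real-time order; the register replay rejects it
e.g. op1, op2: illegal at step 2, since op2 r() → 1 cannot apply there

not linearizable — minimal violating prefix: 4 events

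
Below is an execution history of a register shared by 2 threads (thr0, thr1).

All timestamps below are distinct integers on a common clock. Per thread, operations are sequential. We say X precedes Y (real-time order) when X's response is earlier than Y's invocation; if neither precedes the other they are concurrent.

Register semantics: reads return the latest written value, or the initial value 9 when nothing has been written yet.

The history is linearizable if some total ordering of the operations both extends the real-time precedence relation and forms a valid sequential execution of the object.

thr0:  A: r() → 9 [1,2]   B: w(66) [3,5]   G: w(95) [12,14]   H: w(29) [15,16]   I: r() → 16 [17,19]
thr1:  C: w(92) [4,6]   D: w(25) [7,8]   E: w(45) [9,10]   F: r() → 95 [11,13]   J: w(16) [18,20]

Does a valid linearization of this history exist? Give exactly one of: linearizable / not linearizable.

one valid linearization: A, B, C, D, E, G, F, H, J, I
1. A r() → 9, leaving value 9
2. B w(66), leaving value 66
3. C w(92), leaving value 92
4. D w(25), leaving value 25
5. E w(45), leaving value 45
6. G w(95), leaving value 95
7. F r() → 95, leaving value 95
8. H w(29), leaving value 29
9. J w(16), leaving value 16
10. I r() → 16, leaving value 16

linearizable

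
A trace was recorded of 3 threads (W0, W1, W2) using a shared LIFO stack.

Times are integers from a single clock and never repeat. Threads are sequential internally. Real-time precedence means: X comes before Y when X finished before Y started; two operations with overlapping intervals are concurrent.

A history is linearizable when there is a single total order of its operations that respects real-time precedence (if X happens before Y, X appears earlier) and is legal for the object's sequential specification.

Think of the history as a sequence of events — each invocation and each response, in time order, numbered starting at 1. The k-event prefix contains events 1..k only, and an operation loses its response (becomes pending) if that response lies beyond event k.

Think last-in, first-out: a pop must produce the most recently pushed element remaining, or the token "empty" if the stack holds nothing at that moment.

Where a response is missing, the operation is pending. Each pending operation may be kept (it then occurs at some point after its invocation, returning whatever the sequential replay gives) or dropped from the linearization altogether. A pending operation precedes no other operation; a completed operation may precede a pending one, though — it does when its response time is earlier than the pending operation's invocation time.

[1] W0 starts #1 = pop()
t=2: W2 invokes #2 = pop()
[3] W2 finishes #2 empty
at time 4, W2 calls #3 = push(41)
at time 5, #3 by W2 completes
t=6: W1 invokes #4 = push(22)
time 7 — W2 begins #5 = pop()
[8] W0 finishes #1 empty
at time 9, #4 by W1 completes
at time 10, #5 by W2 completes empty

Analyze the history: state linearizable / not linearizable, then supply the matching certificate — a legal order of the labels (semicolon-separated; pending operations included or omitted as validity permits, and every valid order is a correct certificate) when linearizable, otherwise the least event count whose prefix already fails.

not linearizable — minimal violating prefix: 10 events

events 1..9 are fine; event 10 — the response of #5 at time 10 — makes the prefix non-linearizable
10 orders of the 5 completed LIFO stack ops respect real time; none is legal
one such order, #1, #2, #3, #4, #5, breaks at step 5 where #5 pop() → empty is illegal
one such order, #1, #2, #3, #5, #4, breaks at step 4 where #5 pop() → empty is illegal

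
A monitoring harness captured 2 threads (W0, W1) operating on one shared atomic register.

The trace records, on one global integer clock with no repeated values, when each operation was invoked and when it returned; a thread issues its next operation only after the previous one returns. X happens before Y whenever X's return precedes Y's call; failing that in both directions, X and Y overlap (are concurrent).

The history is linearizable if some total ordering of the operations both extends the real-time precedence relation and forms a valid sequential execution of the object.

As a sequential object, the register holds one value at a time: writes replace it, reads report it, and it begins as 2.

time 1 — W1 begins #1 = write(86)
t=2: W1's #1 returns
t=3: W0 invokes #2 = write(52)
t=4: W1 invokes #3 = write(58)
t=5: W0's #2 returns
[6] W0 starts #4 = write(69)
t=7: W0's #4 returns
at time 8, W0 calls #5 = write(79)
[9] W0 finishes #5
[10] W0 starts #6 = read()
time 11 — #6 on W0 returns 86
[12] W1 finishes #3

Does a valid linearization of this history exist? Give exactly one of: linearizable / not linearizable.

not linearizable

already the first 11 events (up to #6's response at time 11) admit no linearization; the first 10 still do
one real-time candidate order over the 5 completed operations — the atomic register replay rejects it
no completion choice of the 1 pending operation (#3) rescues it — every subset was tried
take #1, #2, #4, #5, #6 (pending dropped): step 5 already fails, because #6 read() → 86 cannot occur there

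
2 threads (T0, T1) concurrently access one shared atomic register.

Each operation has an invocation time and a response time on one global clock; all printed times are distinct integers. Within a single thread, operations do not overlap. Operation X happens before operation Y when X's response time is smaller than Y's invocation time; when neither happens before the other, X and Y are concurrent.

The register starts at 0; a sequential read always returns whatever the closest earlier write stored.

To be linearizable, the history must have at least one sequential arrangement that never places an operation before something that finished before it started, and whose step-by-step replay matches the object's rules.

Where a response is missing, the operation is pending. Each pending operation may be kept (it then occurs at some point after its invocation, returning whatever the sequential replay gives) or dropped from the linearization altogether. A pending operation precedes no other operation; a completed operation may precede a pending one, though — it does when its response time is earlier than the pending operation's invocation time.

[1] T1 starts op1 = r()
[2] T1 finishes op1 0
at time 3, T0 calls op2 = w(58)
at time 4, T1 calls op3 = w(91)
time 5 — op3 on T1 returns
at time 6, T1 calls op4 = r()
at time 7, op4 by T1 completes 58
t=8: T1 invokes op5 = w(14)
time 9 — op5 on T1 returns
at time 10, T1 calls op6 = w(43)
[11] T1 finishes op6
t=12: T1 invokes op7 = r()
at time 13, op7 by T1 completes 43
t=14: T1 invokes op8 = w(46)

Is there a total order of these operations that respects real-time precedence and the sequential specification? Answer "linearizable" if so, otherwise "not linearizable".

one valid linearization: op1, op3, op2, op4, op5, op6, op7
1. op1 r() → 0, leaving value 0
2. op3 w(91), leaving value 91
3. op2 w(58) (pending, included), leaving value 58
4. op4 r() → 58, leaving value 58
5. op5 w(14), leaving value 14
6. op6 w(43), leaving value 43
7. op7 r() → 43, leaving value 43

linearizable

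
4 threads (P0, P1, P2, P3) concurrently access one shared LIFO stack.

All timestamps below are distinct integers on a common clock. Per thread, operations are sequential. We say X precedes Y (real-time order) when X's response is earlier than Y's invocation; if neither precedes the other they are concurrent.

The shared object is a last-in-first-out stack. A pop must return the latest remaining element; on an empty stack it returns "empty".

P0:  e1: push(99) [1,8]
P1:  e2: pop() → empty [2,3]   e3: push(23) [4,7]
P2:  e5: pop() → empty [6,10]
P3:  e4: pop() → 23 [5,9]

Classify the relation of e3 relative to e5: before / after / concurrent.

concurrent

e3 spans [4,7], e5 spans [6,10]
the intervals overlap in both directions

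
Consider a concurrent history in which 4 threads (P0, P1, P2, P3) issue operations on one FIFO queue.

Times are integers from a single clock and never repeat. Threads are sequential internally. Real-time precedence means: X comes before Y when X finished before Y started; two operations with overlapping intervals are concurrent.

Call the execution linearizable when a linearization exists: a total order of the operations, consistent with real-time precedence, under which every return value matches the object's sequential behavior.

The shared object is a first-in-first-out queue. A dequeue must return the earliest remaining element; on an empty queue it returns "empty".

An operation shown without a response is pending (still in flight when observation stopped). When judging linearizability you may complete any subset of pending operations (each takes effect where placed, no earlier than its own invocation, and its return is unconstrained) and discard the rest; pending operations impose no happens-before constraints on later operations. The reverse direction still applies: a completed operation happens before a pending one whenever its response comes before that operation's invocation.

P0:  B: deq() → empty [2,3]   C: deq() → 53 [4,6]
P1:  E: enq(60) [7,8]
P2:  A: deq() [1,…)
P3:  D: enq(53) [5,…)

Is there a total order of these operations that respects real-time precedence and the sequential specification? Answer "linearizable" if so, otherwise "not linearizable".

linearizable

witness order: A, B, D, C, E
after step 1 (A deq() (pending, included)): queue <>
after step 2 (B deq() → empty): queue <>
after step 3 (D enq(53) (pending, included)): queue <53>
after step 4 (C deq() → 53): queue <>
after step 5 (E enq(60)): queue <60>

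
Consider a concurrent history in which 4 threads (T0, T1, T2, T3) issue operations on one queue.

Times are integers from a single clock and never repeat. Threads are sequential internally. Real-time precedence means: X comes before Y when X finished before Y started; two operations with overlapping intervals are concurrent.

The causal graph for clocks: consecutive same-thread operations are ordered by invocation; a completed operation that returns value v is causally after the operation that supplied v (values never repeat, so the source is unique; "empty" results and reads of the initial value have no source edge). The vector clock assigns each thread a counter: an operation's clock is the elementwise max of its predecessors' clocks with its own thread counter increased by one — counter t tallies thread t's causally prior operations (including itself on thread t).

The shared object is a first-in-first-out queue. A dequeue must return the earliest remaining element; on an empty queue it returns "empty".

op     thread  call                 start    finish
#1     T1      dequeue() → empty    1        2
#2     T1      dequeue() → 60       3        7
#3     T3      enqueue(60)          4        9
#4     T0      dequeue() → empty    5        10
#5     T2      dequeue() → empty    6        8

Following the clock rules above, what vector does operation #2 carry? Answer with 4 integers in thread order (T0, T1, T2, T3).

(0, 2, 0, 1)

#3, invoked 4, has no incoming edges; only T3's bump applies → (0, 0, 0, 1)
#5, invoked 6, has no incoming edges; only T2's bump applies → (0, 0, 1, 0)
#1, invoked 1, has no incoming edges; only T1's bump applies → (0, 1, 0, 0)
#4, invoked 5, has no incoming edges; only T0's bump applies → (1, 0, 0, 0)
VC(#2, invoked at 3): max of VC(#1)=(0, 1, 0, 0), VC(#3)=(0, 0, 0, 1), then +1 on thread T1 → (0, 2, 0, 1)
target: VC(#2) = (0, 2, 0, 1)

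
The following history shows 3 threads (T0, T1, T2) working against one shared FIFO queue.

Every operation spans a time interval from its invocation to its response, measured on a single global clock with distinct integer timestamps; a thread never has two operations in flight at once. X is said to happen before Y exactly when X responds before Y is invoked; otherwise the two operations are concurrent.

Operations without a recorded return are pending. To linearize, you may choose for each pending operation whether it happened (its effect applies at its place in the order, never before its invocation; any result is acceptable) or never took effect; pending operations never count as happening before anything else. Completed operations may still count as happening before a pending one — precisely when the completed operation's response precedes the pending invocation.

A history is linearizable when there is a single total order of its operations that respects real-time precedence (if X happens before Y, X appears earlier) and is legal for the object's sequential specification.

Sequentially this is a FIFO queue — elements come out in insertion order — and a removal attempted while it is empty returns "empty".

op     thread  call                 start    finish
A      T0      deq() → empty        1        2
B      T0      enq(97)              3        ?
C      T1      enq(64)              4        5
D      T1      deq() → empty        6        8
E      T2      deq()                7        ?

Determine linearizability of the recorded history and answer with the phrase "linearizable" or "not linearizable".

a witness: A, C, E, D
step 1: A deq() → empty — queue <>
step 2: C enq(64) — queue <64>
step 3: E deq() (pending, included) — queue <>
step 4: D deq() → empty — queue <>

linearizable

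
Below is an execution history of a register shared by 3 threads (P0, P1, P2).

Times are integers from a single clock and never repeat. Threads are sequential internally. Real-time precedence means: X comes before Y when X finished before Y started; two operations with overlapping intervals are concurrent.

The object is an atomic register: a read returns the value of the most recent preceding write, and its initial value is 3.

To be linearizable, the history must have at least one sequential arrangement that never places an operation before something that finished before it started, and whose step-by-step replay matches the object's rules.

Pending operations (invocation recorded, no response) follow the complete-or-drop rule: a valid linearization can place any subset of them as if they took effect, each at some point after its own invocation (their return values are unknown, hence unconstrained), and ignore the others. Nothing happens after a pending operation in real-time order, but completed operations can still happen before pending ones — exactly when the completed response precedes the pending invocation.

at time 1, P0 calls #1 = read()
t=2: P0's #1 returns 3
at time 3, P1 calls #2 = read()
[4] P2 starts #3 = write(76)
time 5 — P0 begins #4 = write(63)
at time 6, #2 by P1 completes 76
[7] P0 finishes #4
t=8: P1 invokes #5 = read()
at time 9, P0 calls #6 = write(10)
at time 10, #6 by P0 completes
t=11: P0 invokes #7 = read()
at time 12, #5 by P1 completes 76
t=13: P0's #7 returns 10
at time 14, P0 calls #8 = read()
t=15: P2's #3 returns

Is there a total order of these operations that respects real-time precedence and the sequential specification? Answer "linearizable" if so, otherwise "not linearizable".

linearizable

witness order: #1, #4, #3, #2, #5, #6, #7
1. #1 read() → 3, leaving value 3
2. #4 write(63), leaving value 63
3. #3 write(76), leaving value 76
4. #2 read() → 76, leaving value 76
5. #5 read() → 76, leaving value 76
6. #6 write(10), leaving value 10
7. #7 read() → 10, leaving value 10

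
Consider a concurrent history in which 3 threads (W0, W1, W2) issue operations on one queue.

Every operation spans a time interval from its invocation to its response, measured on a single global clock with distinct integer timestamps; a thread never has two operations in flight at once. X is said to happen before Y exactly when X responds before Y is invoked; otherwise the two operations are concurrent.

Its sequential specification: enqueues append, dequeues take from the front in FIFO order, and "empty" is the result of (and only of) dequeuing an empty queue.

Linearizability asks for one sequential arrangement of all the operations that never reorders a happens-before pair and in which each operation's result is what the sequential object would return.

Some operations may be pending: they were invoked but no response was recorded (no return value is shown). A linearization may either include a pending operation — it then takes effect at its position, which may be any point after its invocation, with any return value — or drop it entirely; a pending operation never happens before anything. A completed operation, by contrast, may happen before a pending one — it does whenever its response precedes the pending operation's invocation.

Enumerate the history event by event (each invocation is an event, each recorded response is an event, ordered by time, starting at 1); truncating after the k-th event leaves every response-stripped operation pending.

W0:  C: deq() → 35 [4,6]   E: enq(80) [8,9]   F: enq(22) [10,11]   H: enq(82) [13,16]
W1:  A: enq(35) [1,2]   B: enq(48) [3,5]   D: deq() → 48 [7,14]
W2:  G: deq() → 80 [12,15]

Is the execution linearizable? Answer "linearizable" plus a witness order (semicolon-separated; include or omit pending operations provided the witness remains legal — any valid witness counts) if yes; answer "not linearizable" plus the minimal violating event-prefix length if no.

linearizable — witness: A; B; C; D; E; F; G; H

1. A enq(35), leaving queue <35>
2. B enq(48), leaving queue <35,48>
3. C deq() → 35, leaving queue <48>
4. D deq() → 48, leaving queue <>
5. E enq(80), leaving queue <80>
6. F enq(22), leaving queue <80,22>
7. G deq() → 80, leaving queue <22>
8. H enq(82), leaving queue <22,82>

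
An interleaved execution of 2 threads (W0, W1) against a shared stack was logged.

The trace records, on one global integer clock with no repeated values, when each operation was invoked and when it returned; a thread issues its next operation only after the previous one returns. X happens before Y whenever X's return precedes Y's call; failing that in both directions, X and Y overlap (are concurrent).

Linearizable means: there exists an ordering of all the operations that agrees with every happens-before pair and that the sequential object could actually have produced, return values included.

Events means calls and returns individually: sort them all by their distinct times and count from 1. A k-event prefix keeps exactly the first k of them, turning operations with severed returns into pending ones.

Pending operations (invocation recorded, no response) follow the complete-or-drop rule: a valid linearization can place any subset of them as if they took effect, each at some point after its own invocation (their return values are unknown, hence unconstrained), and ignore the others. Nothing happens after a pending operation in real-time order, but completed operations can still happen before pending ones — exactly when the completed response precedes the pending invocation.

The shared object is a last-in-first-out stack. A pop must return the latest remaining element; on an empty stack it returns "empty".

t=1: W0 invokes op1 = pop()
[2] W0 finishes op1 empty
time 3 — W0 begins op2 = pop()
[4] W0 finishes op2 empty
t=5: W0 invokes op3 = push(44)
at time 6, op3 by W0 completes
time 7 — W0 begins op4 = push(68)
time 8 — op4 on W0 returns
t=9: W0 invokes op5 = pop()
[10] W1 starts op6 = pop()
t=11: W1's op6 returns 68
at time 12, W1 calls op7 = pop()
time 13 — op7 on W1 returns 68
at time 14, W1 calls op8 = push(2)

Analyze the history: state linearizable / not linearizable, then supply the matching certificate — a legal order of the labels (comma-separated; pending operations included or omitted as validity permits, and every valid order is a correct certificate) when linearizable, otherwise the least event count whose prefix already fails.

not linearizable — minimal violating prefix: 13 events

already the first 13 events (up to op7's response at time 13) admit no linearization; the first 12 still do
exactly one order of the 6 completed ops respects real time; the stack replay fails
every completion of the 1 pending operation (op5) was checked; none linearizes
one such order, op1, op2, op3, op4, op6, op7 (pending dropped), breaks at step 6 where op7 pop() → 68 is illegal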